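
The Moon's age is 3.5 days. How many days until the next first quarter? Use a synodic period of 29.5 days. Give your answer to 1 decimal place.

3.9 days

First quarter is 0.25 of the way through the cycle: age 0.25 × 29.5 = 7.375 d.
So 3.875 days remain (7.375 − 3.5).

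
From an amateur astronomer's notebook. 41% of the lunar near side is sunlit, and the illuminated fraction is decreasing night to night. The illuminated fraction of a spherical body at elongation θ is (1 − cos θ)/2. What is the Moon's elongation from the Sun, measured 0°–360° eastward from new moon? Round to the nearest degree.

From f = (1 − cos θ)/2: cos θ = 1 − 2×0.41 = 0.180; arccos → 79.6°.
A waning Moon lies in 180°–360°, so θ = 360° − 79.6° = 280.4°.

280°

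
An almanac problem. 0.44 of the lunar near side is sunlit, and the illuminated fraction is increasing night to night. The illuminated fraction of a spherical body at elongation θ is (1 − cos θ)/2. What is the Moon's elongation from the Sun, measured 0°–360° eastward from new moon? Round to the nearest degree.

83°

From f = (1 − cos θ)/2: cos θ = 1 − 2×0.44 = 0.120; arccos → 83.1°.
The Moon is waxing (0°–180°), so θ = 83.1° directly.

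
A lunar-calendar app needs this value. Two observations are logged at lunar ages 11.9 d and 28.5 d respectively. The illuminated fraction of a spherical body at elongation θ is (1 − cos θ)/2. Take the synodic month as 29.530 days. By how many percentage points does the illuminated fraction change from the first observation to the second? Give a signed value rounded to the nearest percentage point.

-90 pp

First observation: θ = 360°·11.9/29.530 = 145.1°, so f = 0.910.
Second observation: θ = 347.4°, f = 0.012.
Δf = 0.012 − 0.910 = -0.898, i.e. -90 pp.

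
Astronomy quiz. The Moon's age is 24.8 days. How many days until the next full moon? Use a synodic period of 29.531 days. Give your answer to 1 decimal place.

19.5 days

Full moon is 0.5 of the way through the cycle: age 0.5 × 29.531 = 14.765 d.
This lunation's full moon (14.765 d) has passed, so add one period: 44.296 − 24.8 = 19.496 days.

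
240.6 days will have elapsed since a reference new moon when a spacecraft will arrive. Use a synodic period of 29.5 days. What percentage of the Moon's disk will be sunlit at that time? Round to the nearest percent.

22%

240.6/29.5 = 8.156 lunations, so 8 complete cycles and 4.60 d into the next.
Phase angle: θ = 360°·(4.60 d)/(29.5 d) = 56.1°.
With cos θ = 0.557, the lit fraction is (1 − 0.557)/2 ≈ 0.221, so 22%.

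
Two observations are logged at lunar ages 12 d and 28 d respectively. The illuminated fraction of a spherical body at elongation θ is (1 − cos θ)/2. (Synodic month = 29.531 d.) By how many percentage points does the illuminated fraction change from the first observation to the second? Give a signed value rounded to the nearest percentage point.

-89 pp

First observation: θ = 360°·12/29.531 = 146.3°, so f = 0.916.
Second observation: θ = 341.3°, f = 0.026.
Δf = 0.026 − 0.916 = -0.890, i.e. -89 pp.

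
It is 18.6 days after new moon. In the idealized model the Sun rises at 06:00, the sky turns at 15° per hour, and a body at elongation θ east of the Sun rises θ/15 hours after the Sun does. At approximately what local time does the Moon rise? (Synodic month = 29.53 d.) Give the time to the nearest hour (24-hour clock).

The Moon has covered 18.6/29.53 of its cycle, so θ ≈ 360° × 18.6/29.53 = 226.8°.
At 15° of sky rotation per hour, 226.8° corresponds to a 15.12 h lag.
06:00 + 15.12 h ≈ 21:07 → 21:00 to the nearest hour.

21:00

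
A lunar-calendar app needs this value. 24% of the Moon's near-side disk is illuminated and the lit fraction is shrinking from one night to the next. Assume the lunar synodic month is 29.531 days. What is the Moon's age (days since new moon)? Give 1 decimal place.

24.7 days

Invert f = (1 − cos θ)/2 to get cos θ = 1 − 2(0.24) = 0.520, hence θ₀ = arccos 0.520 = 58.7°.
A waning Moon lies in 180°–360°, so θ = 360° − 58.7° = 301.3°.
At 360°/29.531 d per day, 301.3° corresponds to 24.72 days.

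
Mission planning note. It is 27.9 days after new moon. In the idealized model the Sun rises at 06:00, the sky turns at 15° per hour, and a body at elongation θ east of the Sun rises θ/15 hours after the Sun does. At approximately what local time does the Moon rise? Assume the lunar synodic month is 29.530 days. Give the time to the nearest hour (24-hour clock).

05:00

Phase angle: θ = 360°·(27.9 d)/(29.530 d) = 340.1°.
Delay after the Sun = 340.1° / (15°/h) ≈ 22.68 h.
06:00 + 22.68 h ≈ 04:41 → 05:00 to the nearest hour.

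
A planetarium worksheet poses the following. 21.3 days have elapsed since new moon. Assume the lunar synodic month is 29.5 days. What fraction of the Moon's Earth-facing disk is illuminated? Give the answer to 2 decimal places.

Phase angle: θ = 360°·(21.3 d)/(29.5 d) = 259.9°.
With cos θ = (-0.175), the lit fraction is (1 − (-0.175))/2 ≈ 0.587.

0.59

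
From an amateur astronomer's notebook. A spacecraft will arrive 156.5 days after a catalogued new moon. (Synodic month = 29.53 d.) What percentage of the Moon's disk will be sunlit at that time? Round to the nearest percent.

156.5/29.53 = 5.300 lunations, so 5 complete cycles and 8.85 d into the next.
Elongation θ = 360° × 8.85/29.53 ≈ 107.9°.
Illuminated fraction = (1 − cos 107.9°)/2 = (1 − (-0.307))/2 ≈ 0.654, so 65%.

65%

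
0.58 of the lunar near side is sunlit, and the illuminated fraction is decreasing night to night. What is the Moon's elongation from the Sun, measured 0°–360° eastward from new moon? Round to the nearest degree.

261°

Invert f = (1 − cos θ)/2 to get cos θ = 1 − 2(0.58) = -0.160, hence θ₀ = arccos -0.160 = 99.2°.
Since the Moon is past full (waning), take the reflex angle: θ = 360° − 99.2° = 260.8°.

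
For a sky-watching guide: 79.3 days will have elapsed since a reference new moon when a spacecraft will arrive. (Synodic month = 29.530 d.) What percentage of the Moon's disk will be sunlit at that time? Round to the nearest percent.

70%

79.3/29.530 = 2.685 lunations, so 2 complete cycles and 20.24 d into the next.
Elongation θ = 360° × 20.24/29.530 ≈ 246.7°.
Illuminated fraction = (1 − cos 246.7°)/2 = (1 − (-0.395))/2 ≈ 0.697, so 70%.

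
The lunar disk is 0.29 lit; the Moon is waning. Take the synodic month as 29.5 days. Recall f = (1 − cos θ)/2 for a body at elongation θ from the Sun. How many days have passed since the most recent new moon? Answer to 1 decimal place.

cos θ = 1 − 2f = 0.420, giving a principal value of 65.2°.
Waning ⇒ past full, so θ = 360° − 65.2° = 294.8°.
That fraction of the synodic month is 294.8/360 × 29.5 d ≈ 24.16 d.

24.2 days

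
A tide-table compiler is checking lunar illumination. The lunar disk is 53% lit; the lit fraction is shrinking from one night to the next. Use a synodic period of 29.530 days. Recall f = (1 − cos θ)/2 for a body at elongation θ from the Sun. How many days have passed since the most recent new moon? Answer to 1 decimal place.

21.9 days

Invert f = (1 − cos θ)/2 to get cos θ = 1 − 2(0.53) = -0.060, hence θ₀ = arccos -0.060 = 93.4°.
A waning Moon lies in 180°–360°, so θ = 360° − 93.4° = 266.6°.
At 360°/29.530 d per day, 266.6° corresponds to 21.87 days.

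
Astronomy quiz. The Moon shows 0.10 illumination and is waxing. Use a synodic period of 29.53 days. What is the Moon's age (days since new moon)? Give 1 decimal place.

3.0 days

Invert f = (1 − cos θ)/2 to get cos θ = 1 − 2(0.10) = 0.800, hence θ₀ = arccos 0.800 = 36.9°.
Waxing ⇒ before full, so θ = 36.9°.
Age = 29.53 × 36.9°/360° ≈ 3.02 days.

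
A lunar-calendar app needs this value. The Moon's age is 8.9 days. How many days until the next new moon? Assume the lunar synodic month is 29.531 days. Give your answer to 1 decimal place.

20.6 days

One full lunation from the last new moon is 29.531 d; remaining = 29.531 − 8.9 = 20.631 d.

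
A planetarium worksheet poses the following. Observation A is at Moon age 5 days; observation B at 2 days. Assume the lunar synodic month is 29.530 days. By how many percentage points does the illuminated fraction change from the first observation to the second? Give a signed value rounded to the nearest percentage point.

First observation: θ = 360°·5/29.530 = 61.0°, so f = 0.257.
Second observation: θ = 24.4°, f = 0.045.
Δf = 0.045 − 0.257 = -0.213, i.e. -21 pp.

-21 percentage points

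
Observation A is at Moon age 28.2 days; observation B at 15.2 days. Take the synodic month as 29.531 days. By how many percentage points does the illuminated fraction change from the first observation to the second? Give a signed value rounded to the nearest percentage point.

First observation: θ = 360°·28.2/29.531 = 343.8°, so f = 0.020.
Second observation: θ = 185.3°, f = 0.998.
Δf = 0.998 − 0.020 = +0.978, i.e. +98 pp.

+98 pp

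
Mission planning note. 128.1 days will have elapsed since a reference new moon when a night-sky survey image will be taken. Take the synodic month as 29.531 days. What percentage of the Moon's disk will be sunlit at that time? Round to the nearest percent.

Reduce mod P: 128.1 − 4×29.531 = 9.98 d into the current lunation.
The Moon has covered 9.98/29.531 of its cycle, so θ ≈ 360° × 9.98/29.531 = 121.6°.
Illuminated fraction = (1 − cos 121.6°)/2 = (1 − (-0.524))/2 ≈ 0.762, so 76%.

76%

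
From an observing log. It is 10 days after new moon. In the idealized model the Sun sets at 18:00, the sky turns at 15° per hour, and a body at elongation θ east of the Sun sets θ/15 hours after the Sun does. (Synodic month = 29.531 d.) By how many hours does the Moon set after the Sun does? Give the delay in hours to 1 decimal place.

Elongation θ = 360° × 10/29.531 ≈ 121.9°.
The Moon trails the Sun by θ/15 = 121.9/15 ≈ 8.13 hours.
So the Moon sets 8.13 h after the Sun.

8.1 h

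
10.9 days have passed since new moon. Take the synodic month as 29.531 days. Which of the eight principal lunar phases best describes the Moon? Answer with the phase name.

At 10.9/29.531 of the cycle, θ ≈ 133° — the waxing gibbous range.

waxing gibbous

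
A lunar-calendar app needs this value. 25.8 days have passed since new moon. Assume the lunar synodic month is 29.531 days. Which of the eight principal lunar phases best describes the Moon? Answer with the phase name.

θ ≈ 360° × 25.8/29.531 = 315°, which falls in the waning crescent sector.

waning crescent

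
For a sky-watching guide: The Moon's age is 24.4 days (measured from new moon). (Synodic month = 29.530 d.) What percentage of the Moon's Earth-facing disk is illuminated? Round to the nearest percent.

27%

Elongation θ = 360° × 24.4/29.530 ≈ 297.5°.
With cos θ = 0.461, the lit fraction is (1 − 0.461)/2 ≈ 0.269, so 27%.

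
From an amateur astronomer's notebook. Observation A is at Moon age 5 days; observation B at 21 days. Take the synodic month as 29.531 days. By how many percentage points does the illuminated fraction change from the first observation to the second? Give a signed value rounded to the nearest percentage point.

First observation: θ = 360°·5/29.531 = 61.0°, so f = 0.257.
Second observation: θ = 256.0°, f = 0.621.
Δf = 0.621 − 0.257 = +0.364, i.e. +36 pp.

+36 percentage points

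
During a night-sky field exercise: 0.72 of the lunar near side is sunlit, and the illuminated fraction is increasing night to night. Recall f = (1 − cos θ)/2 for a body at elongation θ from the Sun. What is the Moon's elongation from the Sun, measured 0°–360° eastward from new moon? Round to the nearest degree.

116°

From f = (1 − cos θ)/2: cos θ = 1 − 2×0.72 = -0.440; arccos → 116.1°.
Waxing ⇒ before full, so θ = 116.1°.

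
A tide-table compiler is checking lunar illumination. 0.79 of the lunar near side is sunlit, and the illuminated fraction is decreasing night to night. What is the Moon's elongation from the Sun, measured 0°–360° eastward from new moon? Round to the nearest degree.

From f = (1 − cos θ)/2: cos θ = 1 − 2×0.79 = -0.580; arccos → 125.5°.
Waning ⇒ past full, so θ = 360° − 125.5° = 234.5°.

235°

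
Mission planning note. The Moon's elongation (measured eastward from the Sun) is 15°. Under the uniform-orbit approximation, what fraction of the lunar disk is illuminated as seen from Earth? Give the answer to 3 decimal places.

f = (1 − cos 15°)/2 = (1 − 0.966)/2 ≈ 0.017.

0.017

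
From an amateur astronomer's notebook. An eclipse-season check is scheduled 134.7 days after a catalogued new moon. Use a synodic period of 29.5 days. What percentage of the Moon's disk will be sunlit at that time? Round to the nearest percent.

96%

134.7/29.5 = 4.566 lunations, so 4 complete cycles and 16.70 d into the next.
The Moon has covered 16.70/29.5 of its cycle, so θ ≈ 360° × 16.70/29.5 = 203.8°.
Illuminated fraction = (1 − cos 203.8°)/2 = (1 − (-0.915))/2 ≈ 0.957, so 96%.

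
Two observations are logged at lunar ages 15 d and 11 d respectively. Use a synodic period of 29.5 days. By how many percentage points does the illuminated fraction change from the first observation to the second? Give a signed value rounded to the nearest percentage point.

First observation: θ = 360°·15/29.5 = 183.1°, so f = 0.999.
Second observation: θ = 134.2°, f = 0.849.
Δf = 0.849 − 0.999 = -0.150, i.e. -15 pp.

-15 percentage points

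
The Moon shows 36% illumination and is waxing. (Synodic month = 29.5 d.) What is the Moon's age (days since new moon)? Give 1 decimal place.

cos θ = 1 − 2f = 0.280, giving a principal value of 73.7°.
Before full moon the principal value applies: θ = 73.7°.
Age = 29.5 × 73.7°/360° ≈ 6.04 days.

6.0 days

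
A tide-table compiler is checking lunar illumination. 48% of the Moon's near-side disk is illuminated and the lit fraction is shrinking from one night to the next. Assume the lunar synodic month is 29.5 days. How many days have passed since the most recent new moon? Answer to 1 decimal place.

Invert f = (1 − cos θ)/2 to get cos θ = 1 − 2(0.48) = 0.040, hence θ₀ = arccos 0.040 = 87.7°.
Waning ⇒ past full, so θ = 360° − 87.7° = 272.3°.
Age = 29.5 × 272.3°/360° ≈ 22.31 days.

22.3 days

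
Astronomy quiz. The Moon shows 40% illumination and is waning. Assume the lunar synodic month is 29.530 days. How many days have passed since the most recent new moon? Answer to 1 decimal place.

23.1 days

Invert f = (1 − cos θ)/2 to get cos θ = 1 − 2(0.40) = 0.200, hence θ₀ = arccos 0.200 = 78.5°.
A waning Moon lies in 180°–360°, so θ = 360° − 78.5° = 281.5°.
Age = 29.530 × 281.5°/360° ≈ 23.09 days.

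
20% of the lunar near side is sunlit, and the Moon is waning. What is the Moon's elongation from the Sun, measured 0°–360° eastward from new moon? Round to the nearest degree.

307°

cos θ = 1 − 2f = 0.600, giving a principal value of 53.1°.
A waning Moon lies in 180°–360°, so θ = 360° − 53.1° = 306.9°.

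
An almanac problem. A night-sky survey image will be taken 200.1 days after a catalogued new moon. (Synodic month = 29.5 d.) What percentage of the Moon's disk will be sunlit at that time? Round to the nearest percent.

Reduce mod P: 200.1 − 6×29.5 = 23.10 d into the current lunation.
The Moon has covered 23.10/29.5 of its cycle, so θ ≈ 360° × 23.10/29.5 = 281.9°.
Illuminated fraction = (1 − cos 281.9°)/2 = (1 − 0.206)/2 ≈ 0.397, so 40%.

40%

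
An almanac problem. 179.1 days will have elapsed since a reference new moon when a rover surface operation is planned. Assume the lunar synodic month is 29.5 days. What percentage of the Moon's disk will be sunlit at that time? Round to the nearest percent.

5%

179.1/29.5 = 6.071 lunations, so 6 complete cycles and 2.10 d into the next.
Elongation θ = 360° × 2.10/29.5 ≈ 25.6°.
With cos θ = 0.902, the lit fraction is (1 − 0.902)/2 ≈ 0.049, so 5%.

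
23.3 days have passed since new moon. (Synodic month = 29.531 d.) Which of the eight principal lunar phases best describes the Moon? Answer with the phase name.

last quarter

At 23.3/29.531 of the cycle, θ ≈ 284° — the last quarter range.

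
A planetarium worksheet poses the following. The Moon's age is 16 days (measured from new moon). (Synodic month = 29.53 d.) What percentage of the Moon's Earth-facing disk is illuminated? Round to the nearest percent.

Phase angle: θ = 360°·(16 d)/(29.53 d) = 195.1°.
With cos θ = (-0.966), the lit fraction is (1 − (-0.966))/2 ≈ 0.983, so 98%.

98%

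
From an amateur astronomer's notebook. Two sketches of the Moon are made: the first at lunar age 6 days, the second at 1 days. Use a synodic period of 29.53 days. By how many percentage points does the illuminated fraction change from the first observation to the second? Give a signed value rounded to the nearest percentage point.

First observation: θ = 360°·6/29.53 = 73.1°, so f = 0.355.
Second observation: θ = 12.2°, f = 0.011.
Δf = 0.011 − 0.355 = -0.344, i.e. -34 pp.

-34 pp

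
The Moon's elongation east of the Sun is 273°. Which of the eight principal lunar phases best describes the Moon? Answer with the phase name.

273° lies in the last quarter sector of the 8-phase cycle.

last quarter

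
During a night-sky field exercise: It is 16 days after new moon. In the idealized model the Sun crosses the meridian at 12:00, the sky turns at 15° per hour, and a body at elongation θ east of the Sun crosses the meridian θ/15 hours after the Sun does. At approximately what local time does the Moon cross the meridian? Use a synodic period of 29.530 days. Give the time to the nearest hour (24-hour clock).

Elongation θ = 360° × 16/29.530 ≈ 195.1°.
The Moon trails the Sun by θ/15 = 195.1/15 ≈ 13.00 hours.
12:00 + 13.00 h ≈ 01:00 → 01:00 to the nearest hour.

01:00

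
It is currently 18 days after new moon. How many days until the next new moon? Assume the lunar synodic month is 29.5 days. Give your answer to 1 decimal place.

One full lunation from the last new moon is 29.5 d; remaining = 29.5 − 18 = 11.500 d.

11.5 days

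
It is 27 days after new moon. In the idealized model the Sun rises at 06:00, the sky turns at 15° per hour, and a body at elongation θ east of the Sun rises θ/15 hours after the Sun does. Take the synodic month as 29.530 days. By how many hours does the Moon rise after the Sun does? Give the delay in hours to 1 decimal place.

21.9 h

Elongation θ = 360° × 27/29.530 ≈ 329.2°.
The Moon trails the Sun by θ/15 = 329.2/15 ≈ 21.94 hours.
So the Moon rises 21.94 h after the Sun.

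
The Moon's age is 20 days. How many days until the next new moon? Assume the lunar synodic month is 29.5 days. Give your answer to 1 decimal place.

9.5 days

The next new moon completes the synodic month: 29.5 − 20 = 9.500 days.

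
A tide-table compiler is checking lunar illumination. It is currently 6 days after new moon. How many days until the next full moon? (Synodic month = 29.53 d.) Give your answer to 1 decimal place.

Full moon occurs at elongation 180°, i.e. at age 29.53 × 180/360 = 14.765 d.
So 8.765 days remain (14.765 − 6).

8.8 days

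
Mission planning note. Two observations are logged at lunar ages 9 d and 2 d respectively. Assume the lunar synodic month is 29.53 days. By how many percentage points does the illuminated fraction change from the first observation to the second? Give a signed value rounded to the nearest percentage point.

θ₁ = 360° × 9/29.53 = 109.7°, f₁ = (1 − cos θ₁)/2 = 0.669.
θ₂ = 360° × 2/29.53 = 24.4°, f₂ = (1 − cos θ₂)/2 = 0.045.
Change = f₂ − f₁ = -0.624 → -62 percentage points.

-62 pp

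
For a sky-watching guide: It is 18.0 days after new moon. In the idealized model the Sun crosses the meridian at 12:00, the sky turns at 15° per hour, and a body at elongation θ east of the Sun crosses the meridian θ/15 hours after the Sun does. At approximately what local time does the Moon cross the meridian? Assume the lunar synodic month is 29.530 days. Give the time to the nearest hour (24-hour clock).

Elongation θ = 360° × 18.0/29.530 ≈ 219.4°.
Delay after the Sun = 219.4° / (15°/h) ≈ 14.63 h.
12:00 + 14.63 h ≈ 02:38 → 03:00 to the nearest hour.

03:00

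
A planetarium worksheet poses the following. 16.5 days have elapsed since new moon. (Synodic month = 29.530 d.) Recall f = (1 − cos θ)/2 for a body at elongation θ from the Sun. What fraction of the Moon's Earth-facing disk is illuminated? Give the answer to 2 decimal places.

0.97

Elongation θ = 360° × 16.5/29.530 ≈ 201.2°.
Illuminated fraction = (1 − cos 201.2°)/2 = (1 − (-0.933))/2 ≈ 0.966.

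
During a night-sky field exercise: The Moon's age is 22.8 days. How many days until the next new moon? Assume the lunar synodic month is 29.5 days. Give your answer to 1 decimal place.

6.7 days

The next new moon completes the synodic month: 29.5 − 22.8 = 6.700 days.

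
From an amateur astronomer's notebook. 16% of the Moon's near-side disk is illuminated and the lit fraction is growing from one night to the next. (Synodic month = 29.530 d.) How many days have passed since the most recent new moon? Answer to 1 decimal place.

Invert f = (1 − cos θ)/2 to get cos θ = 1 − 2(0.16) = 0.680, hence θ₀ = arccos 0.680 = 47.2°.
Waxing ⇒ before full, so θ = 47.2°.
At 360°/29.530 d per day, 47.2° corresponds to 3.87 days.

3.9 days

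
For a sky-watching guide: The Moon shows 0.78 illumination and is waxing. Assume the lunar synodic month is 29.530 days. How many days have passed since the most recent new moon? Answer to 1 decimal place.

10.2 days

From f = (1 − cos θ)/2: cos θ = 1 − 2×0.78 = -0.560; arccos → 124.1°.
The Moon is waxing (0°–180°), so θ = 124.1° directly.
Age = 29.530 × 124.1°/360° ≈ 10.18 days.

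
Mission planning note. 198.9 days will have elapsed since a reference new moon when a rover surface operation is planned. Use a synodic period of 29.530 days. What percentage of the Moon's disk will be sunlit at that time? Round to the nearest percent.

55%

Reduce mod P: 198.9 − 6×29.530 = 21.72 d into the current lunation.
Elongation θ = 360° × 21.72/29.530 ≈ 264.8°.
cos 264.8° = (-0.091), so f = (1 − (-0.091))/2 = 0.545, so 55%.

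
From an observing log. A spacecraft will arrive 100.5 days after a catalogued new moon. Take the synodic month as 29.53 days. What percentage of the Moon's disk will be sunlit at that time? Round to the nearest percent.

91%

100.5 d spans 3 complete synodic months (3 × 29.53 = 88.59 d) plus 11.91 d.
Elongation θ = 360° × 11.91/29.53 ≈ 145.2°.
With cos θ = (-0.821), the lit fraction is (1 − (-0.821))/2 ≈ 0.911, so 91%.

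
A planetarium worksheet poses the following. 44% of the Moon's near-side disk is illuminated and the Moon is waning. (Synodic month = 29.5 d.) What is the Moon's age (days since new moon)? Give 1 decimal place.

22.7 days

From f = (1 − cos θ)/2: cos θ = 1 − 2×0.44 = 0.120; arccos → 83.1°.
Since the Moon is past full (waning), take the reflex angle: θ = 360° − 83.1° = 276.9°.
At 360°/29.5 d per day, 276.9° corresponds to 22.69 days.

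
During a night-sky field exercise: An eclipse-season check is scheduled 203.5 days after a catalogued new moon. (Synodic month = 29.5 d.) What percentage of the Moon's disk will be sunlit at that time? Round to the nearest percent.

10%

203.5/29.5 = 6.898 lunations, so 6 complete cycles and 26.50 d into the next.
Elongation θ = 360° × 26.50/29.5 ≈ 323.4°.
cos 323.4° = 0.803, so f = (1 − 0.803)/2 = 0.099, so 10%.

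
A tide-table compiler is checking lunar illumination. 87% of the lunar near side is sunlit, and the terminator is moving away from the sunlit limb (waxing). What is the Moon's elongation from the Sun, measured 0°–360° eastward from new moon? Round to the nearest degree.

From f = (1 − cos θ)/2: cos θ = 1 − 2×0.87 = -0.740; arccos → 137.7°.
Waxing ⇒ before full, so θ = 137.7°.

138°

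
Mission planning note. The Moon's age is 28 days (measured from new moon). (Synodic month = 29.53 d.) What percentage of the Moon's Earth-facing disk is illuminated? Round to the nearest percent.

3%

Elongation θ = 360° × 28/29.53 ≈ 341.3°.
cos 341.3° = 0.947, so f = (1 − 0.947)/2 = 0.026, so 3%.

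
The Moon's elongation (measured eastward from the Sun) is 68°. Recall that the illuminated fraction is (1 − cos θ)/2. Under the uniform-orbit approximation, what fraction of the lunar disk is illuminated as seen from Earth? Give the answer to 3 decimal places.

Half-versine of 68°: (1 − 0.375)/2 = 0.313.

0.313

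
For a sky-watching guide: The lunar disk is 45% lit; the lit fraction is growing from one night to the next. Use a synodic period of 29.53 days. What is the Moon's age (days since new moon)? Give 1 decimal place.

Invert f = (1 − cos θ)/2 to get cos θ = 1 − 2(0.45) = 0.100, hence θ₀ = arccos 0.100 = 84.3°.
The Moon is waxing (0°–180°), so θ = 84.3° directly.
Age = 29.53 × 84.3°/360° ≈ 6.91 days.

6.9 days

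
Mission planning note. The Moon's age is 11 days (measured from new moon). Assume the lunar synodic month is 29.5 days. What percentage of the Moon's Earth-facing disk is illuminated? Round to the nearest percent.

The Moon has covered 11/29.5 of its cycle, so θ ≈ 360° × 11/29.5 = 134.2°.
cos 134.2° = (-0.698), so f = (1 − (-0.698))/2 = 0.849, so 85%.

85%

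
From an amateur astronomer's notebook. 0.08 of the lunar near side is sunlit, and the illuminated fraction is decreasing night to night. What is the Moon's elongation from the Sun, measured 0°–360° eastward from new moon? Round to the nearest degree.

327°

cos θ = 1 − 2f = 0.840, giving a principal value of 32.9°.
A waning Moon lies in 180°–360°, so θ = 360° − 32.9° = 327.1°.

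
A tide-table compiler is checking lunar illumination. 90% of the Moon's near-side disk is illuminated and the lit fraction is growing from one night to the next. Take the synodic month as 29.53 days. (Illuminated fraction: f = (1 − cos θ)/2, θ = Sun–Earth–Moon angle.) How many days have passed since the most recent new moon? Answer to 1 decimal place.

11.7 days

Invert f = (1 − cos θ)/2 to get cos θ = 1 − 2(0.90) = -0.800, hence θ₀ = arccos -0.800 = 143.1°.
Before full moon the principal value applies: θ = 143.1°.
Age = 29.53 × 143.1°/360° ≈ 11.74 days.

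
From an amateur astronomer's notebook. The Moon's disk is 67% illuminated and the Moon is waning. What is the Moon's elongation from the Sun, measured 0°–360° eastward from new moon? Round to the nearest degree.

250°

From f = (1 − cos θ)/2: cos θ = 1 − 2×0.67 = -0.340; arccos → 109.9°.
A waning Moon lies in 180°–360°, so θ = 360° − 109.9° = 250.1°.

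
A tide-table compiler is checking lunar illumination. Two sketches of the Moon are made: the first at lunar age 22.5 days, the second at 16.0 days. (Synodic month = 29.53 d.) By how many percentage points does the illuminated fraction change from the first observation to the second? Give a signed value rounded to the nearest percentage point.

First observation: θ = 360°·22.5/29.53 = 274.3°, so f = 0.463.
Second observation: θ = 195.1°, f = 0.983.
Δf = 0.983 − 0.463 = +0.520, i.e. +52 pp.

+52 percentage points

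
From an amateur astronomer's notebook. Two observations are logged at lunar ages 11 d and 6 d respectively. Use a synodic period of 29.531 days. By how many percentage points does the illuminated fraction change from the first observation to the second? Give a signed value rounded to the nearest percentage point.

First observation: θ = 360°·11/29.531 = 134.1°, so f = 0.848.
Second observation: θ = 73.1°, f = 0.355.
Δf = 0.355 − 0.848 = -0.493, i.e. -49 pp.

-49 percentage points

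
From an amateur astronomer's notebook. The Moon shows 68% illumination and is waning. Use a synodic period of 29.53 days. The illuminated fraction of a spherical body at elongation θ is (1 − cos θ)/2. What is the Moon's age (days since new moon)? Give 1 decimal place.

From f = (1 − cos θ)/2: cos θ = 1 − 2×0.68 = -0.360; arccos → 111.1°.
Since the Moon is past full (waning), take the reflex angle: θ = 360° − 111.1° = 248.9°.
That fraction of the synodic month is 248.9/360 × 29.53 d ≈ 20.42 d.

20.4 days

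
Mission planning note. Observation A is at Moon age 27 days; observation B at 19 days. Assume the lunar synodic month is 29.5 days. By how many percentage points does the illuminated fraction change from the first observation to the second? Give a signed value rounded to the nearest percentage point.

+74 pp

First observation: θ = 360°·27/29.5 = 329.5°, so f = 0.069.
Second observation: θ = 231.9°, f = 0.809.
Δf = 0.809 − 0.069 = +0.740, i.e. +74 pp.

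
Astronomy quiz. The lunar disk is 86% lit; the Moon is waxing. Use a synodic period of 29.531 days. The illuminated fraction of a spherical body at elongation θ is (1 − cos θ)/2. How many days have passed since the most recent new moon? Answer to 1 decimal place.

cos θ = 1 − 2f = -0.720, giving a principal value of 136.1°.
The Moon is waxing (0°–180°), so θ = 136.1° directly.
That fraction of the synodic month is 136.1/360 × 29.531 d ≈ 11.16 d.

11.2 days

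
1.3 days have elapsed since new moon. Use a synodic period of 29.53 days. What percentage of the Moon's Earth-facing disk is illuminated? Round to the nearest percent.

2%

Elongation θ = 360° × 1.3/29.53 ≈ 15.8°.
Illuminated fraction = (1 − cos 15.8°)/2 = (1 − 0.962)/2 ≈ 0.019, so 2%.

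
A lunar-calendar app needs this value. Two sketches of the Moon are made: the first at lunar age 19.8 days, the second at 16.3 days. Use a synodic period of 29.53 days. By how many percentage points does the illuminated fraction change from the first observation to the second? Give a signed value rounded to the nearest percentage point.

θ₁ = 360° × 19.8/29.53 = 241.4°, f₁ = (1 − cos θ₁)/2 = 0.739.
θ₂ = 360° × 16.3/29.53 = 198.7°, f₂ = (1 − cos θ₂)/2 = 0.974.
Change = f₂ − f₁ = +0.234 → +23 percentage points.

+23 percentage points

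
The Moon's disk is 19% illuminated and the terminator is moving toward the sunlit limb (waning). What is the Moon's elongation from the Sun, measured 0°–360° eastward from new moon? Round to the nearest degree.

From f = (1 − cos θ)/2: cos θ = 1 − 2×0.19 = 0.620; arccos → 51.7°.
Since the Moon is past full (waning), take the reflex angle: θ = 360° − 51.7° = 308.3°.

308°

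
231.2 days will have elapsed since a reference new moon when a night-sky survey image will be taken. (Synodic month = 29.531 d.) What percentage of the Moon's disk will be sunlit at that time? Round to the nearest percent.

26%

Reduce mod P: 231.2 − 7×29.531 = 24.48 d into the current lunation.
Elongation θ = 360° × 24.48/29.531 ≈ 298.5°.
cos 298.5° = 0.477, so f = (1 − 0.477)/2 = 0.262, so 26%.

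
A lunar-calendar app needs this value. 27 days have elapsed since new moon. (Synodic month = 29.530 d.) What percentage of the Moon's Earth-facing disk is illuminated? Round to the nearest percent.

7%

The Moon has covered 27/29.530 of its cycle, so θ ≈ 360° × 27/29.530 = 329.2°.
Illuminated fraction = (1 − cos 329.2°)/2 = (1 − 0.859)/2 ≈ 0.071, so 7%.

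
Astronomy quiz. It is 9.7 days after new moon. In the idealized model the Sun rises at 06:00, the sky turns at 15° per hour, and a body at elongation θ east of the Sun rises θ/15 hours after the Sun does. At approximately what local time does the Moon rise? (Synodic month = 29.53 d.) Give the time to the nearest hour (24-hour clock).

Phase angle: θ = 360°·(9.7 d)/(29.53 d) = 118.3°.
The Moon trails the Sun by θ/15 = 118.3/15 ≈ 7.88 hours.
06:00 + 7.88 h ≈ 13:53 → 14:00 to the nearest hour.

14:00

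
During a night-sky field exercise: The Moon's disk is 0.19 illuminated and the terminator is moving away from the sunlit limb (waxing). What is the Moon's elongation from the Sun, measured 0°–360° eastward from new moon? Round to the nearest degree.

52°

Invert f = (1 − cos θ)/2 to get cos θ = 1 − 2(0.19) = 0.620, hence θ₀ = arccos 0.620 = 51.7°.
Waxing ⇒ before full, so θ = 51.7°.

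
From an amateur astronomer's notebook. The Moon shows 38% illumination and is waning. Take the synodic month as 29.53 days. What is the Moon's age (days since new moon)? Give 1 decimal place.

From f = (1 − cos θ)/2: cos θ = 1 − 2×0.38 = 0.240; arccos → 76.1°.
Waning ⇒ past full, so θ = 360° − 76.1° = 283.9°.
Age = 29.53 × 283.9°/360° ≈ 23.29 days.

23.3 days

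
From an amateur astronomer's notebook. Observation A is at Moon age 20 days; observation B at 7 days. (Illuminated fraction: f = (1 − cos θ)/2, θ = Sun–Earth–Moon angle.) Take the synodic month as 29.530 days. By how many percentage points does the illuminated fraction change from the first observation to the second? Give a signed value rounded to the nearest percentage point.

θ₁ = 360° × 20/29.530 = 243.8°, f₁ = (1 − cos θ₁)/2 = 0.721.
θ₂ = 360° × 7/29.530 = 85.3°, f₂ = (1 − cos θ₂)/2 = 0.459.
Change = f₂ − f₁ = -0.261 → -26 percentage points.

-26 pp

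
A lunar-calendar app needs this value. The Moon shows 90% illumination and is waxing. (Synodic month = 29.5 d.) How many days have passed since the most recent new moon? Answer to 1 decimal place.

cos θ = 1 − 2f = -0.800, giving a principal value of 143.1°.
Before full moon the principal value applies: θ = 143.1°.
That fraction of the synodic month is 143.1/360 × 29.5 d ≈ 11.73 d.

11.7 days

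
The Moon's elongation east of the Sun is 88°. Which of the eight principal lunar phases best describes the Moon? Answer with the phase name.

first quarter

88° lies in the first quarter sector of the 8-phase cycle.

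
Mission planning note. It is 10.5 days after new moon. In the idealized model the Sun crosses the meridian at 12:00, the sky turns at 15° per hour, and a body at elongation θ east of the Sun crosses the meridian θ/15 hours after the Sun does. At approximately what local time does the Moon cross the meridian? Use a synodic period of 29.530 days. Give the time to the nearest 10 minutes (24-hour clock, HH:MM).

The Moon has covered 10.5/29.530 of its cycle, so θ ≈ 360° × 10.5/29.530 = 128.0°.
Delay after the Sun = 128.0° / (15°/h) ≈ 8.53 h.
12:00 + 8.534 h ≈ 20:32 → 20:30 to the nearest ten minutes.

20:30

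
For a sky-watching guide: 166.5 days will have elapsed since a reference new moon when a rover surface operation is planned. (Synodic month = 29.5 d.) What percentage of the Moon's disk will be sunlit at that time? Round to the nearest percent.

81%

166.5/29.5 = 5.644 lunations, so 5 complete cycles and 19.00 d into the next.
Phase angle: θ = 360°·(19.00 d)/(29.5 d) = 231.9°.
cos 231.9° = (-0.618), so f = (1 − (-0.618))/2 = 0.809, so 81%.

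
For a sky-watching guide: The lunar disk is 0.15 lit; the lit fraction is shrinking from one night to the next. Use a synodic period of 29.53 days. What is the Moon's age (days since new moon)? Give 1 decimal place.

Invert f = (1 − cos θ)/2 to get cos θ = 1 − 2(0.15) = 0.700, hence θ₀ = arccos 0.700 = 45.6°.
Waning ⇒ past full, so θ = 360° − 45.6° = 314.4°.
Age = 29.53 × 314.4°/360° ≈ 25.79 days.

25.8 days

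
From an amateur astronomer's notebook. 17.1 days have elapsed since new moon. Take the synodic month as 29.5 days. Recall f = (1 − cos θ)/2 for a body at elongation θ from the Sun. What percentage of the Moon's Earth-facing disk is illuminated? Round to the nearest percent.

Phase angle: θ = 360°·(17.1 d)/(29.5 d) = 208.7°.
Illuminated fraction = (1 − cos 208.7°)/2 = (1 − (-0.877))/2 ≈ 0.939, so 94%.

94%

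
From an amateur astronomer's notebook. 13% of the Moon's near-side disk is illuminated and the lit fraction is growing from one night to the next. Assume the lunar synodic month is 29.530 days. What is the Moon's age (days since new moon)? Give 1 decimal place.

Invert f = (1 − cos θ)/2 to get cos θ = 1 − 2(0.13) = 0.740, hence θ₀ = arccos 0.740 = 42.3°.
Waxing ⇒ before full, so θ = 42.3°.
At 360°/29.530 d per day, 42.3° corresponds to 3.47 days.

3.5 days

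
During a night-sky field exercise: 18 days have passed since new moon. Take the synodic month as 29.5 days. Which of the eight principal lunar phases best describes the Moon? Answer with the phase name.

θ ≈ 360° × 18/29.5 = 220°, which falls in the waning gibbous sector.

waning gibbous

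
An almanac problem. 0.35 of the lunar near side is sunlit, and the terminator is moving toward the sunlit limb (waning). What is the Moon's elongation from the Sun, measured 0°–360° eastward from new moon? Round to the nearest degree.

287°

From f = (1 − cos θ)/2: cos θ = 1 − 2×0.35 = 0.300; arccos → 72.5°.
Since the Moon is past full (waning), take the reflex angle: θ = 360° − 72.5° = 287.5°.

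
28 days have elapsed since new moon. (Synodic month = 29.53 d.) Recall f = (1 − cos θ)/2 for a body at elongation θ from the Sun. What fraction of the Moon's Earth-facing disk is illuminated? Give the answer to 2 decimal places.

0.03

The Moon has covered 28/29.53 of its cycle, so θ ≈ 360° × 28/29.53 = 341.3°.
cos 341.3° = 0.947, so f = (1 − 0.947)/2 = 0.026.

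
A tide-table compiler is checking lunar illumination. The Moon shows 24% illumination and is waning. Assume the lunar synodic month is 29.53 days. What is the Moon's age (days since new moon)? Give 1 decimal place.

From f = (1 − cos θ)/2: cos θ = 1 − 2×0.24 = 0.520; arccos → 58.7°.
Waning ⇒ past full, so θ = 360° − 58.7° = 301.3°.
Age = 29.53 × 301.3°/360° ≈ 24.72 days.

24.7 days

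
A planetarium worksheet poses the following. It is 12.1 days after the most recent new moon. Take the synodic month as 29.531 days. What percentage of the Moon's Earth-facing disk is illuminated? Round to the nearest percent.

Elongation θ = 360° × 12.1/29.531 ≈ 147.5°.
With cos θ = (-0.843), the lit fraction is (1 − (-0.843))/2 ≈ 0.922, so 92%.

92%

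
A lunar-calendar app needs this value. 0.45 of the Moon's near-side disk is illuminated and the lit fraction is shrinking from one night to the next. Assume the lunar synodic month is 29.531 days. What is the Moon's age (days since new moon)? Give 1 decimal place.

Invert f = (1 − cos θ)/2 to get cos θ = 1 − 2(0.45) = 0.100, hence θ₀ = arccos 0.100 = 84.3°.
A waning Moon lies in 180°–360°, so θ = 360° − 84.3° = 275.7°.
Age = 29.531 × 275.7°/360° ≈ 22.62 days.

22.6 days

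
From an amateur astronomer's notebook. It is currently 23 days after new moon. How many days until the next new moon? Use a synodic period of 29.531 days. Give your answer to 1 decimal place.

6.5 days

One full lunation from the last new moon is 29.531 d; remaining = 29.531 − 23 = 6.531 d.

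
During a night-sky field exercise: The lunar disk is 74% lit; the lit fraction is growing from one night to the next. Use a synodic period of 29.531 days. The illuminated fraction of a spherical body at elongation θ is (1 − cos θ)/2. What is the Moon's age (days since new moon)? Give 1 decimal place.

Invert f = (1 − cos θ)/2 to get cos θ = 1 − 2(0.74) = -0.480, hence θ₀ = arccos -0.480 = 118.7°.
Before full moon the principal value applies: θ = 118.7°.
That fraction of the synodic month is 118.7/360 × 29.531 d ≈ 9.74 d.

9.7 days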